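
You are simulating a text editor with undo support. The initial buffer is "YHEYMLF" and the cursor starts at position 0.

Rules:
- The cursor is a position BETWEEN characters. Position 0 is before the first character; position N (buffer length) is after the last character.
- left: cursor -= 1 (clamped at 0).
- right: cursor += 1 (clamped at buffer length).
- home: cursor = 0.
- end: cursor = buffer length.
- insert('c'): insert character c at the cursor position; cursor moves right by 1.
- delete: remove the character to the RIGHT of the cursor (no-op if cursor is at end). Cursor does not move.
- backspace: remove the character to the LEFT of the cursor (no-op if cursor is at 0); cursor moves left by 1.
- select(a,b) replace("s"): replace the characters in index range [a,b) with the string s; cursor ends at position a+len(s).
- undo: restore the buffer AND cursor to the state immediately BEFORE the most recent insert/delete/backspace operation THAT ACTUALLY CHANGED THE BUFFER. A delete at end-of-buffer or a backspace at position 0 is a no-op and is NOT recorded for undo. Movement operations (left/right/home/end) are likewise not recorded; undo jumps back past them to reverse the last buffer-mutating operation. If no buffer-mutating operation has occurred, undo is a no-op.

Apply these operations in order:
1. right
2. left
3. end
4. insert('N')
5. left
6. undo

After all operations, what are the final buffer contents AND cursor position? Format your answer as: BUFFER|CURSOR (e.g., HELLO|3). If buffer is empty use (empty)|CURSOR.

After op 1 (right): buf='YHEYMLF' cursor=1
After op 2 (left): buf='YHEYMLF' cursor=0
After op 3 (end): buf='YHEYMLF' cursor=7
After op 4 (insert('N')): buf='YHEYMLFN' cursor=8
After op 5 (left): buf='YHEYMLFN' cursor=7
After op 6 (undo): buf='YHEYMLF' cursor=7

Answer: YHEYMLF|7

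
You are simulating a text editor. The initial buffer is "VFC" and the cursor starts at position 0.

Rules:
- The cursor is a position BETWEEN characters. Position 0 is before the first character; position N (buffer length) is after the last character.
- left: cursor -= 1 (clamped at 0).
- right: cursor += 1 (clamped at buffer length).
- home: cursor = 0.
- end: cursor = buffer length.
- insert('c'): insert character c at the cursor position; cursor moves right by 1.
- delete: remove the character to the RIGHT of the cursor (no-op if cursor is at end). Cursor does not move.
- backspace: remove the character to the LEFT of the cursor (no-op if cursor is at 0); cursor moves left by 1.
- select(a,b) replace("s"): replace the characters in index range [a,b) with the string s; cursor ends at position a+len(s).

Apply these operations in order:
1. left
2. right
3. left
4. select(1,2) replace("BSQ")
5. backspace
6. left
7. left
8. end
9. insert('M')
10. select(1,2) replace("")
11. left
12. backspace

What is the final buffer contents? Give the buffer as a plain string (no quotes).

Answer: VSCM

Derivation:
After op 1 (left): buf='VFC' cursor=0
After op 2 (right): buf='VFC' cursor=1
After op 3 (left): buf='VFC' cursor=0
After op 4 (select(1,2) replace("BSQ")): buf='VBSQC' cursor=4
After op 5 (backspace): buf='VBSC' cursor=3
After op 6 (left): buf='VBSC' cursor=2
After op 7 (left): buf='VBSC' cursor=1
After op 8 (end): buf='VBSC' cursor=4
After op 9 (insert('M')): buf='VBSCM' cursor=5
After op 10 (select(1,2) replace("")): buf='VSCM' cursor=1
After op 11 (left): buf='VSCM' cursor=0
After op 12 (backspace): buf='VSCM' cursor=0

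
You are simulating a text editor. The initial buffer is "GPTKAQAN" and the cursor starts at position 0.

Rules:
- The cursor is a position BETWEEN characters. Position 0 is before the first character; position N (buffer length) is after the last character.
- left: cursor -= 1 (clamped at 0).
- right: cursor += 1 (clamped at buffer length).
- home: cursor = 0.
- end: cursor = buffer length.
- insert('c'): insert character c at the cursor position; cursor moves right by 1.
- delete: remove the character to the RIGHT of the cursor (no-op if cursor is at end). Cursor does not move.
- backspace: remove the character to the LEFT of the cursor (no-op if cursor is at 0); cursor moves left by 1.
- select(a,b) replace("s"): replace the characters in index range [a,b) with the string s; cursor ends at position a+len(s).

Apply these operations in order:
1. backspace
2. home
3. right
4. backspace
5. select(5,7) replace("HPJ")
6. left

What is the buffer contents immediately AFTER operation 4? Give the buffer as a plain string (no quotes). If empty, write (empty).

After op 1 (backspace): buf='GPTKAQAN' cursor=0
After op 2 (home): buf='GPTKAQAN' cursor=0
After op 3 (right): buf='GPTKAQAN' cursor=1
After op 4 (backspace): buf='PTKAQAN' cursor=0

Answer: PTKAQAN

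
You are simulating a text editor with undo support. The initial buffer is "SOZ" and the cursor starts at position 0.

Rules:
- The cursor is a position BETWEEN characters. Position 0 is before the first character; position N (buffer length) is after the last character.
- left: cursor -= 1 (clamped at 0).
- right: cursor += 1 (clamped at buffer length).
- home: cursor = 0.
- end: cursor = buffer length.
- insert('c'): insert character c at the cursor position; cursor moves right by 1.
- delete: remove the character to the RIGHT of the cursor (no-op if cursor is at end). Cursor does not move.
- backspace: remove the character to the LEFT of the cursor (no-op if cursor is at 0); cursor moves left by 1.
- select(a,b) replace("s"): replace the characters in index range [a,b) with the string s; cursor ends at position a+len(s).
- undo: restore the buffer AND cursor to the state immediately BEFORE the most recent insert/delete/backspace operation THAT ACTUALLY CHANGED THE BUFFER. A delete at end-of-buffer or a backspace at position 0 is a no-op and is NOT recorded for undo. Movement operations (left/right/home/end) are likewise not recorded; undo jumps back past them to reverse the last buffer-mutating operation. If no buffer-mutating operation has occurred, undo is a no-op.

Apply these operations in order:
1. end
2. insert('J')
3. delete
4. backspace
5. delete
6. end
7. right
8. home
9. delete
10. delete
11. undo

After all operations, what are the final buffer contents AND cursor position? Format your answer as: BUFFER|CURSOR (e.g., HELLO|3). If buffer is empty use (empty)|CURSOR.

Answer: OZ|0

Derivation:
After op 1 (end): buf='SOZ' cursor=3
After op 2 (insert('J')): buf='SOZJ' cursor=4
After op 3 (delete): buf='SOZJ' cursor=4
After op 4 (backspace): buf='SOZ' cursor=3
After op 5 (delete): buf='SOZ' cursor=3
After op 6 (end): buf='SOZ' cursor=3
After op 7 (right): buf='SOZ' cursor=3
After op 8 (home): buf='SOZ' cursor=0
After op 9 (delete): buf='OZ' cursor=0
After op 10 (delete): buf='Z' cursor=0
After op 11 (undo): buf='OZ' cursor=0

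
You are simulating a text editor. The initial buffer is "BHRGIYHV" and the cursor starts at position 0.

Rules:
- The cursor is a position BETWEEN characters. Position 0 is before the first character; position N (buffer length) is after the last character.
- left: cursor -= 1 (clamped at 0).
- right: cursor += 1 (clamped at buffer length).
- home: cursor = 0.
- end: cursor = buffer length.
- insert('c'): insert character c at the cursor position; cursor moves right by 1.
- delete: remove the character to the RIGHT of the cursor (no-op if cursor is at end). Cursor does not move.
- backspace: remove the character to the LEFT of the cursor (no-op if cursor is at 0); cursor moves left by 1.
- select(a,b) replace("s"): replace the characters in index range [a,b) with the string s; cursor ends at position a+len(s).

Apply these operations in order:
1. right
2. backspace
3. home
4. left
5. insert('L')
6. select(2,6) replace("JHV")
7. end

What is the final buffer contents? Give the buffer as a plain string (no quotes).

Answer: LHJHVHV

Derivation:
After op 1 (right): buf='BHRGIYHV' cursor=1
After op 2 (backspace): buf='HRGIYHV' cursor=0
After op 3 (home): buf='HRGIYHV' cursor=0
After op 4 (left): buf='HRGIYHV' cursor=0
After op 5 (insert('L')): buf='LHRGIYHV' cursor=1
After op 6 (select(2,6) replace("JHV")): buf='LHJHVHV' cursor=5
After op 7 (end): buf='LHJHVHV' cursor=7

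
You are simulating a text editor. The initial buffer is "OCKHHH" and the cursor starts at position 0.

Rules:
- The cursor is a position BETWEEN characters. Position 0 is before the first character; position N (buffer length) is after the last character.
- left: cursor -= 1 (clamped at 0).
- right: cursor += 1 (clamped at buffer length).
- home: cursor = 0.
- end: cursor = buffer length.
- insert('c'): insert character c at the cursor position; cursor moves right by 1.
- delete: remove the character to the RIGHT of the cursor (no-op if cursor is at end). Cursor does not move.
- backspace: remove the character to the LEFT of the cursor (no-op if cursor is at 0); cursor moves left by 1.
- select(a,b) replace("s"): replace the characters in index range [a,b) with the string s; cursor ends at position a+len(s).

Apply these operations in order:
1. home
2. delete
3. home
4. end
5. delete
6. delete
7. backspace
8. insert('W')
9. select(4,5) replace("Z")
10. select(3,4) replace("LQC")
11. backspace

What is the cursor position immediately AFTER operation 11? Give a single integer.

After op 1 (home): buf='OCKHHH' cursor=0
After op 2 (delete): buf='CKHHH' cursor=0
After op 3 (home): buf='CKHHH' cursor=0
After op 4 (end): buf='CKHHH' cursor=5
After op 5 (delete): buf='CKHHH' cursor=5
After op 6 (delete): buf='CKHHH' cursor=5
After op 7 (backspace): buf='CKHH' cursor=4
After op 8 (insert('W')): buf='CKHHW' cursor=5
After op 9 (select(4,5) replace("Z")): buf='CKHHZ' cursor=5
After op 10 (select(3,4) replace("LQC")): buf='CKHLQCZ' cursor=6
After op 11 (backspace): buf='CKHLQZ' cursor=5

Answer: 5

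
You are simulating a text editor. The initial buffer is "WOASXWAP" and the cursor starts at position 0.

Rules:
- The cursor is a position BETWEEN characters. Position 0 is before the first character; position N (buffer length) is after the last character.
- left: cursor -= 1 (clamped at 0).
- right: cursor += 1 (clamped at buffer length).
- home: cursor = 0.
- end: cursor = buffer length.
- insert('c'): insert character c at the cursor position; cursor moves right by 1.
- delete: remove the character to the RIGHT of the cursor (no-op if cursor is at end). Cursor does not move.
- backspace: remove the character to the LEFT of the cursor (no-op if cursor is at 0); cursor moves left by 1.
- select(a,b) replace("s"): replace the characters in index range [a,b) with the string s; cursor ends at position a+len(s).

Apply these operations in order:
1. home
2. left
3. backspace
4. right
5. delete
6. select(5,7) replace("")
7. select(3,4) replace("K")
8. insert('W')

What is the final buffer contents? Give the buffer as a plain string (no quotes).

Answer: WASKWW

Derivation:
After op 1 (home): buf='WOASXWAP' cursor=0
After op 2 (left): buf='WOASXWAP' cursor=0
After op 3 (backspace): buf='WOASXWAP' cursor=0
After op 4 (right): buf='WOASXWAP' cursor=1
After op 5 (delete): buf='WASXWAP' cursor=1
After op 6 (select(5,7) replace("")): buf='WASXW' cursor=5
After op 7 (select(3,4) replace("K")): buf='WASKW' cursor=4
After op 8 (insert('W')): buf='WASKWW' cursor=5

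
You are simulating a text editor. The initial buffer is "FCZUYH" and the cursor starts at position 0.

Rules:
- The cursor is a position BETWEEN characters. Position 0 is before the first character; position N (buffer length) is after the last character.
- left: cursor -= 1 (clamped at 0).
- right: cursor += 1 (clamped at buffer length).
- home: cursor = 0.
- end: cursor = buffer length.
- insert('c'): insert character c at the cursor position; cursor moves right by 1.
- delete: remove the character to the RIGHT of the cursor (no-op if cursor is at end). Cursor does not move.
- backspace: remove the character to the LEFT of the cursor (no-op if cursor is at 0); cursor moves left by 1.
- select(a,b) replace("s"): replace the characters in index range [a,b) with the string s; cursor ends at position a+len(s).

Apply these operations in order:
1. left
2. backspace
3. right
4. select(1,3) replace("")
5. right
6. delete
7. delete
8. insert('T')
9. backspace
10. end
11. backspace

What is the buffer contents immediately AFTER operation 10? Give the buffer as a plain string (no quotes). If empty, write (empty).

After op 1 (left): buf='FCZUYH' cursor=0
After op 2 (backspace): buf='FCZUYH' cursor=0
After op 3 (right): buf='FCZUYH' cursor=1
After op 4 (select(1,3) replace("")): buf='FUYH' cursor=1
After op 5 (right): buf='FUYH' cursor=2
After op 6 (delete): buf='FUH' cursor=2
After op 7 (delete): buf='FU' cursor=2
After op 8 (insert('T')): buf='FUT' cursor=3
After op 9 (backspace): buf='FU' cursor=2
After op 10 (end): buf='FU' cursor=2

Answer: FU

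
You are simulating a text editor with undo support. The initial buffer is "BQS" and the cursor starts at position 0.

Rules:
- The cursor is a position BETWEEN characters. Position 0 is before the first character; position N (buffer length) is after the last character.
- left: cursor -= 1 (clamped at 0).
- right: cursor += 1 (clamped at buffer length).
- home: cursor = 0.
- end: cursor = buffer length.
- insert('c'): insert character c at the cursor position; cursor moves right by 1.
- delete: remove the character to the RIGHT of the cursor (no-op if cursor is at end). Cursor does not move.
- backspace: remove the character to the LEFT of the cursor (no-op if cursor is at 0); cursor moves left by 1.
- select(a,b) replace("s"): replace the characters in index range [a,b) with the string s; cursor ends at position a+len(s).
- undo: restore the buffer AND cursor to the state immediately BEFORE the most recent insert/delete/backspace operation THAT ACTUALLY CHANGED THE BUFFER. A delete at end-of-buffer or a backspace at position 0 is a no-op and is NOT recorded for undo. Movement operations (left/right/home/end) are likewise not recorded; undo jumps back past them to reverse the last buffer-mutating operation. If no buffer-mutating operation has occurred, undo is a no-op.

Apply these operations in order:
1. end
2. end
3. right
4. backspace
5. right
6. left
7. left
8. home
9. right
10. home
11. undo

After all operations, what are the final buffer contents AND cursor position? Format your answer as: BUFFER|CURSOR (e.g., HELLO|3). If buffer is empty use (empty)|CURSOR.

After op 1 (end): buf='BQS' cursor=3
After op 2 (end): buf='BQS' cursor=3
After op 3 (right): buf='BQS' cursor=3
After op 4 (backspace): buf='BQ' cursor=2
After op 5 (right): buf='BQ' cursor=2
After op 6 (left): buf='BQ' cursor=1
After op 7 (left): buf='BQ' cursor=0
After op 8 (home): buf='BQ' cursor=0
After op 9 (right): buf='BQ' cursor=1
After op 10 (home): buf='BQ' cursor=0
After op 11 (undo): buf='BQS' cursor=3

Answer: BQS|3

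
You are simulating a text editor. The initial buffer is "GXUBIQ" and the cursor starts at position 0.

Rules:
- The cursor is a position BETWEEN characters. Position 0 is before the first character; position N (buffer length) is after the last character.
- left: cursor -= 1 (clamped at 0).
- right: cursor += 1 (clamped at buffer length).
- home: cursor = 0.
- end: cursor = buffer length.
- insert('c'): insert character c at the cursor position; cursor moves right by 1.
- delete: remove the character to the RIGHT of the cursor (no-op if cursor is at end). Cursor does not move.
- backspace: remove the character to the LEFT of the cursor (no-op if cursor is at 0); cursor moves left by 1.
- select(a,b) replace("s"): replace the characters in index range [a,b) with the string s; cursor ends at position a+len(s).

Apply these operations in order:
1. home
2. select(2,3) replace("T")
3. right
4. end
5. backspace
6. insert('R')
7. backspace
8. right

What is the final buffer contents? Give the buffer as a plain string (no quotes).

After op 1 (home): buf='GXUBIQ' cursor=0
After op 2 (select(2,3) replace("T")): buf='GXTBIQ' cursor=3
After op 3 (right): buf='GXTBIQ' cursor=4
After op 4 (end): buf='GXTBIQ' cursor=6
After op 5 (backspace): buf='GXTBI' cursor=5
After op 6 (insert('R')): buf='GXTBIR' cursor=6
After op 7 (backspace): buf='GXTBI' cursor=5
After op 8 (right): buf='GXTBI' cursor=5

Answer: GXTBI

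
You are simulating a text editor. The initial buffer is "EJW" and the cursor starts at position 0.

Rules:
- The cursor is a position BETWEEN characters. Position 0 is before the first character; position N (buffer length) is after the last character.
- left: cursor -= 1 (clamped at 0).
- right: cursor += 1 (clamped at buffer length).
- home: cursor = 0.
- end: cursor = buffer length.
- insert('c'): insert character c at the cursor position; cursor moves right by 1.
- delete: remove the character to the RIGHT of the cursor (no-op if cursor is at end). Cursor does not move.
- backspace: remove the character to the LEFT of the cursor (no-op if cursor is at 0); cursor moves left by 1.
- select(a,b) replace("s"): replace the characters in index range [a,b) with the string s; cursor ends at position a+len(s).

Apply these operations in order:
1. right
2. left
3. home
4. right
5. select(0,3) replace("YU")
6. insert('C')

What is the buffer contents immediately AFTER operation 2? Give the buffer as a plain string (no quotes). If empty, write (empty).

After op 1 (right): buf='EJW' cursor=1
After op 2 (left): buf='EJW' cursor=0

Answer: EJW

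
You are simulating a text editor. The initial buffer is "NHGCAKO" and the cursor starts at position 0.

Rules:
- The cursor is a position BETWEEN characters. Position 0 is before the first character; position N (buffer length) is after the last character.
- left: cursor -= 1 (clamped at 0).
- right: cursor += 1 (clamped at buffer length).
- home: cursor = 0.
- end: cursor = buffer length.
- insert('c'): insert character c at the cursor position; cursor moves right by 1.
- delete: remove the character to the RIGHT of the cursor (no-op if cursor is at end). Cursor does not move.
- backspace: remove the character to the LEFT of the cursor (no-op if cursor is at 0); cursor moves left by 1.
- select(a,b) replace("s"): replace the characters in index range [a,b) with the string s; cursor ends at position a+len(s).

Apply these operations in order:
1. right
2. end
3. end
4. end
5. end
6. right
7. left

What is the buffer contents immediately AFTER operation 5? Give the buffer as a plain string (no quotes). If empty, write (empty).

After op 1 (right): buf='NHGCAKO' cursor=1
After op 2 (end): buf='NHGCAKO' cursor=7
After op 3 (end): buf='NHGCAKO' cursor=7
After op 4 (end): buf='NHGCAKO' cursor=7
After op 5 (end): buf='NHGCAKO' cursor=7

Answer: NHGCAKO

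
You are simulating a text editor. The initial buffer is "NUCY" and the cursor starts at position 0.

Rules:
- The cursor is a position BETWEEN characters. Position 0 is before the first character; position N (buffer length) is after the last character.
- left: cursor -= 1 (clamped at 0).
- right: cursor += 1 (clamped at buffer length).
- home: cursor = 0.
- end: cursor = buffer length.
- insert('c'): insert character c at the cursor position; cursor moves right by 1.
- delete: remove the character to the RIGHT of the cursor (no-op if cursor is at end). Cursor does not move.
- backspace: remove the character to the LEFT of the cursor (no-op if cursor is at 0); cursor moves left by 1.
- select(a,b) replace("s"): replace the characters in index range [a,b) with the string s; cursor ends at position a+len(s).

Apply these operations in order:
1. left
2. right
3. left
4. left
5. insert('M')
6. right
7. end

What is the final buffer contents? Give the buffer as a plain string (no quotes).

After op 1 (left): buf='NUCY' cursor=0
After op 2 (right): buf='NUCY' cursor=1
After op 3 (left): buf='NUCY' cursor=0
After op 4 (left): buf='NUCY' cursor=0
After op 5 (insert('M')): buf='MNUCY' cursor=1
After op 6 (right): buf='MNUCY' cursor=2
After op 7 (end): buf='MNUCY' cursor=5

Answer: MNUCY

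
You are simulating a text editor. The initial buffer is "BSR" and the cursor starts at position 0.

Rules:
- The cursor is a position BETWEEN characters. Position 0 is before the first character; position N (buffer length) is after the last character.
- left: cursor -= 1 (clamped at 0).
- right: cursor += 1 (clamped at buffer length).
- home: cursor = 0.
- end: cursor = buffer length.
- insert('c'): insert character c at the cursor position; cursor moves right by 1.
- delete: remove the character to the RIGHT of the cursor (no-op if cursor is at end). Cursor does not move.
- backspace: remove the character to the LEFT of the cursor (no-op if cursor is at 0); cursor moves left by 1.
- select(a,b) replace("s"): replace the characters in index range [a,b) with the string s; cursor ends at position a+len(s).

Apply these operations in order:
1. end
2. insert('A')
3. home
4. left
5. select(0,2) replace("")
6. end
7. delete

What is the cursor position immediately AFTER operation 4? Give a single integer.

Answer: 0

Derivation:
After op 1 (end): buf='BSR' cursor=3
After op 2 (insert('A')): buf='BSRA' cursor=4
After op 3 (home): buf='BSRA' cursor=0
After op 4 (left): buf='BSRA' cursor=0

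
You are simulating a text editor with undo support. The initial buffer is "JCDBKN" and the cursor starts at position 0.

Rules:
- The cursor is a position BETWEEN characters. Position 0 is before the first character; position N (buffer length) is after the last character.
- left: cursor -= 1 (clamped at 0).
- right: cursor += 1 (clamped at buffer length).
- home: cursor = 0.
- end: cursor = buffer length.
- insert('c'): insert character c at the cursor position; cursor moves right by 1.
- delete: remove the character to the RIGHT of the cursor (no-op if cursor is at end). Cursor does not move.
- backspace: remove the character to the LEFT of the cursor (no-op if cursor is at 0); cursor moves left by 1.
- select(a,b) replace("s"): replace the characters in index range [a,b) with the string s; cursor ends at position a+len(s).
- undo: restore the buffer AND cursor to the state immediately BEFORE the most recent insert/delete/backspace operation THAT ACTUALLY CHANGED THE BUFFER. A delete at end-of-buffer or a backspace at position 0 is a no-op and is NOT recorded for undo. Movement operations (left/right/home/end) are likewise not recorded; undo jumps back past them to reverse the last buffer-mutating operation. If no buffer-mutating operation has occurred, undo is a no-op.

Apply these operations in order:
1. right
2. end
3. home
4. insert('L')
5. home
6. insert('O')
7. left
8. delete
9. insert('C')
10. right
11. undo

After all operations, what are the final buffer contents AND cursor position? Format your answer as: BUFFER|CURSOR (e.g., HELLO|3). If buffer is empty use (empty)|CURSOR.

After op 1 (right): buf='JCDBKN' cursor=1
After op 2 (end): buf='JCDBKN' cursor=6
After op 3 (home): buf='JCDBKN' cursor=0
After op 4 (insert('L')): buf='LJCDBKN' cursor=1
After op 5 (home): buf='LJCDBKN' cursor=0
After op 6 (insert('O')): buf='OLJCDBKN' cursor=1
After op 7 (left): buf='OLJCDBKN' cursor=0
After op 8 (delete): buf='LJCDBKN' cursor=0
After op 9 (insert('C')): buf='CLJCDBKN' cursor=1
After op 10 (right): buf='CLJCDBKN' cursor=2
After op 11 (undo): buf='LJCDBKN' cursor=0

Answer: LJCDBKN|0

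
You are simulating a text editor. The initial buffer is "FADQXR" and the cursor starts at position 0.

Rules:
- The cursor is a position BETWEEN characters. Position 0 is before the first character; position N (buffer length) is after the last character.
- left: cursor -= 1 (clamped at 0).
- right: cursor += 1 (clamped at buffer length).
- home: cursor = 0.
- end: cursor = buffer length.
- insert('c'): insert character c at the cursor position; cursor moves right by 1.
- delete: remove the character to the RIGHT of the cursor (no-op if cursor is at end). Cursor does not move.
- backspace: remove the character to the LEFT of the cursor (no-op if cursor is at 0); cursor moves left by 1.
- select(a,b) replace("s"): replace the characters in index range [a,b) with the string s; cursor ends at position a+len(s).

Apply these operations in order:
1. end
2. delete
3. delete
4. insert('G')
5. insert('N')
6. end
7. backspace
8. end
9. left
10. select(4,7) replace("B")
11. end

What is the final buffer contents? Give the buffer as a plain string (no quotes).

After op 1 (end): buf='FADQXR' cursor=6
After op 2 (delete): buf='FADQXR' cursor=6
After op 3 (delete): buf='FADQXR' cursor=6
After op 4 (insert('G')): buf='FADQXRG' cursor=7
After op 5 (insert('N')): buf='FADQXRGN' cursor=8
After op 6 (end): buf='FADQXRGN' cursor=8
After op 7 (backspace): buf='FADQXRG' cursor=7
After op 8 (end): buf='FADQXRG' cursor=7
After op 9 (left): buf='FADQXRG' cursor=6
After op 10 (select(4,7) replace("B")): buf='FADQB' cursor=5
After op 11 (end): buf='FADQB' cursor=5

Answer: FADQB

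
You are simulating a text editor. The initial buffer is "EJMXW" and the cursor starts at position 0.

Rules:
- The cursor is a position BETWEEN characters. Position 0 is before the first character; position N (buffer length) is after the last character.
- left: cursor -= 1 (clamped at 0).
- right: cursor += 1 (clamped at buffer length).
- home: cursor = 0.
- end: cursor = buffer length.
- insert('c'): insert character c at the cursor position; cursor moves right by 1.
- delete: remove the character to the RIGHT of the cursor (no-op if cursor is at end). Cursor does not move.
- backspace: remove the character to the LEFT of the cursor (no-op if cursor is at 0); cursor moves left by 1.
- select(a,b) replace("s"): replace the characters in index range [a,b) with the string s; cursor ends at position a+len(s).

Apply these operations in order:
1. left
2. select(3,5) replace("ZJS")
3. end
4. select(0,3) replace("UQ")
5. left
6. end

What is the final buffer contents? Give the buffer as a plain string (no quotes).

Answer: UQZJS

Derivation:
After op 1 (left): buf='EJMXW' cursor=0
After op 2 (select(3,5) replace("ZJS")): buf='EJMZJS' cursor=6
After op 3 (end): buf='EJMZJS' cursor=6
After op 4 (select(0,3) replace("UQ")): buf='UQZJS' cursor=2
After op 5 (left): buf='UQZJS' cursor=1
After op 6 (end): buf='UQZJS' cursor=5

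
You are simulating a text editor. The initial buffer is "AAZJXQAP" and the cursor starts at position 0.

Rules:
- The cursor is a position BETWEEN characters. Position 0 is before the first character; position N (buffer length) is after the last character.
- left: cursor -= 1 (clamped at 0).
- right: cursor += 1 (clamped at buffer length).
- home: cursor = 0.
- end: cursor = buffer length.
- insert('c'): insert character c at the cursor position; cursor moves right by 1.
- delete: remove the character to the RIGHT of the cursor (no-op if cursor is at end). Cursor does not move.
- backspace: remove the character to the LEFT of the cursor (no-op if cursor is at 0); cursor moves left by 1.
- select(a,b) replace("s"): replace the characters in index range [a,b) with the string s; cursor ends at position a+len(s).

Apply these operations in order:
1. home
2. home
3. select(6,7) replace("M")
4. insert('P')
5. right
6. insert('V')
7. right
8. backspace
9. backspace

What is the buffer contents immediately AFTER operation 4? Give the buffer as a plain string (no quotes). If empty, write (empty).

After op 1 (home): buf='AAZJXQAP' cursor=0
After op 2 (home): buf='AAZJXQAP' cursor=0
After op 3 (select(6,7) replace("M")): buf='AAZJXQMP' cursor=7
After op 4 (insert('P')): buf='AAZJXQMPP' cursor=8

Answer: AAZJXQMPP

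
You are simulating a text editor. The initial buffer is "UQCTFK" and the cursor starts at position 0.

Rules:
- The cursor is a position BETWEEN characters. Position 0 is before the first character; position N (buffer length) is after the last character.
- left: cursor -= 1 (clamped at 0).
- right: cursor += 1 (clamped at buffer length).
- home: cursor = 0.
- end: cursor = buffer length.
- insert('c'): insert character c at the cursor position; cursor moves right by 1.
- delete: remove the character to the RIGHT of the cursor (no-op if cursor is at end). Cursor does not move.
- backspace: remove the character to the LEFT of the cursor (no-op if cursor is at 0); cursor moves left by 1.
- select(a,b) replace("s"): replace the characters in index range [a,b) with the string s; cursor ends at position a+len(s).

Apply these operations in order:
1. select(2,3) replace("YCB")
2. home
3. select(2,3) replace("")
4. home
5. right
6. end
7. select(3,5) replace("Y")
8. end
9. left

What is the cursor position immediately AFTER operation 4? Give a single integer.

Answer: 0

Derivation:
After op 1 (select(2,3) replace("YCB")): buf='UQYCBTFK' cursor=5
After op 2 (home): buf='UQYCBTFK' cursor=0
After op 3 (select(2,3) replace("")): buf='UQCBTFK' cursor=2
After op 4 (home): buf='UQCBTFK' cursor=0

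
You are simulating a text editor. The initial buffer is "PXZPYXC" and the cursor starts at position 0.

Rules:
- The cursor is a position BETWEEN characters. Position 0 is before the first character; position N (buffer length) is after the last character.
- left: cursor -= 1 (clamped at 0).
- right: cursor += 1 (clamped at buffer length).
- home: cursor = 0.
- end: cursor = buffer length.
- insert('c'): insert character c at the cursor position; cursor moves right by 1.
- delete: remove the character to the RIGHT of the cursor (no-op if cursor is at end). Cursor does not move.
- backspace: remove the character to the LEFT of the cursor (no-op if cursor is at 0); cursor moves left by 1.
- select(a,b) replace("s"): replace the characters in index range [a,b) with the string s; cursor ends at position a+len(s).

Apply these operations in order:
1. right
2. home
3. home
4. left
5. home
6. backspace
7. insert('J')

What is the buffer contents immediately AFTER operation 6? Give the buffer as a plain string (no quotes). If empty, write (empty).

Answer: PXZPYXC

Derivation:
After op 1 (right): buf='PXZPYXC' cursor=1
After op 2 (home): buf='PXZPYXC' cursor=0
After op 3 (home): buf='PXZPYXC' cursor=0
After op 4 (left): buf='PXZPYXC' cursor=0
After op 5 (home): buf='PXZPYXC' cursor=0
After op 6 (backspace): buf='PXZPYXC' cursor=0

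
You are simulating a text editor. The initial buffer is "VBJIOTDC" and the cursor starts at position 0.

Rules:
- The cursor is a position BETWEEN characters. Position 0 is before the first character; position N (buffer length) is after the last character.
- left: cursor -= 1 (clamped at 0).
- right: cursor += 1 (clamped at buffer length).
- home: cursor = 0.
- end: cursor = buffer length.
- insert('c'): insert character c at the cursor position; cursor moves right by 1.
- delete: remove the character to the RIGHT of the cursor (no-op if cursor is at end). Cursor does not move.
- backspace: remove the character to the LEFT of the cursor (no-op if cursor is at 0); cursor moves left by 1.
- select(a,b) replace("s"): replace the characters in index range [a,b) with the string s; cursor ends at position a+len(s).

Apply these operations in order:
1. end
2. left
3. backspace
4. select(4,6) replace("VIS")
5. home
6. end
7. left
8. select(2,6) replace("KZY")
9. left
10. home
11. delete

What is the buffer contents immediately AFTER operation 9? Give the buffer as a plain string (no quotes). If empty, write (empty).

After op 1 (end): buf='VBJIOTDC' cursor=8
After op 2 (left): buf='VBJIOTDC' cursor=7
After op 3 (backspace): buf='VBJIOTC' cursor=6
After op 4 (select(4,6) replace("VIS")): buf='VBJIVISC' cursor=7
After op 5 (home): buf='VBJIVISC' cursor=0
After op 6 (end): buf='VBJIVISC' cursor=8
After op 7 (left): buf='VBJIVISC' cursor=7
After op 8 (select(2,6) replace("KZY")): buf='VBKZYSC' cursor=5
After op 9 (left): buf='VBKZYSC' cursor=4

Answer: VBKZYSC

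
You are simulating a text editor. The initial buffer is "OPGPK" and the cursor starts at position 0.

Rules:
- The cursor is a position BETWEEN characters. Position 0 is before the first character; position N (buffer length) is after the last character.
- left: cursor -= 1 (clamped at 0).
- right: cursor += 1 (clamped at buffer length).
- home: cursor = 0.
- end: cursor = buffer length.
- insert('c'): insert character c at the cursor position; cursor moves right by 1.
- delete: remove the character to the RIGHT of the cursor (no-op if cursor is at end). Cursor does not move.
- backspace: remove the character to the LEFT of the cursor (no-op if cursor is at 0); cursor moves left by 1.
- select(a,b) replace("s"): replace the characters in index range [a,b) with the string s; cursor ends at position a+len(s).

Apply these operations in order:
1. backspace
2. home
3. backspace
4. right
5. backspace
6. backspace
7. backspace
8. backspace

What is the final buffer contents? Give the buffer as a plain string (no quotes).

After op 1 (backspace): buf='OPGPK' cursor=0
After op 2 (home): buf='OPGPK' cursor=0
After op 3 (backspace): buf='OPGPK' cursor=0
After op 4 (right): buf='OPGPK' cursor=1
After op 5 (backspace): buf='PGPK' cursor=0
After op 6 (backspace): buf='PGPK' cursor=0
After op 7 (backspace): buf='PGPK' cursor=0
After op 8 (backspace): buf='PGPK' cursor=0

Answer: PGPK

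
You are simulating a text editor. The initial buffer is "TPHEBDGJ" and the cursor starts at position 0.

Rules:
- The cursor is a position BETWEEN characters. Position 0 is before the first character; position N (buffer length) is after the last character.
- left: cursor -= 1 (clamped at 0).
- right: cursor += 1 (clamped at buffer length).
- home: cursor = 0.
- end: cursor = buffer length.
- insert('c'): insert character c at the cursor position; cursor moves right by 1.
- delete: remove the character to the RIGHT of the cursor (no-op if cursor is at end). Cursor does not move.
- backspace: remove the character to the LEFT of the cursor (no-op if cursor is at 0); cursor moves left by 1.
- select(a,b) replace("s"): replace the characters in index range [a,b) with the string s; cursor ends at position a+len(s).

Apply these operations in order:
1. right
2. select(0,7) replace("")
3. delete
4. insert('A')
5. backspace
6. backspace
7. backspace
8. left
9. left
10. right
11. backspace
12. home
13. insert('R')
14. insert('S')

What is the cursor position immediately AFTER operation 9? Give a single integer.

After op 1 (right): buf='TPHEBDGJ' cursor=1
After op 2 (select(0,7) replace("")): buf='J' cursor=0
After op 3 (delete): buf='(empty)' cursor=0
After op 4 (insert('A')): buf='A' cursor=1
After op 5 (backspace): buf='(empty)' cursor=0
After op 6 (backspace): buf='(empty)' cursor=0
After op 7 (backspace): buf='(empty)' cursor=0
After op 8 (left): buf='(empty)' cursor=0
After op 9 (left): buf='(empty)' cursor=0

Answer: 0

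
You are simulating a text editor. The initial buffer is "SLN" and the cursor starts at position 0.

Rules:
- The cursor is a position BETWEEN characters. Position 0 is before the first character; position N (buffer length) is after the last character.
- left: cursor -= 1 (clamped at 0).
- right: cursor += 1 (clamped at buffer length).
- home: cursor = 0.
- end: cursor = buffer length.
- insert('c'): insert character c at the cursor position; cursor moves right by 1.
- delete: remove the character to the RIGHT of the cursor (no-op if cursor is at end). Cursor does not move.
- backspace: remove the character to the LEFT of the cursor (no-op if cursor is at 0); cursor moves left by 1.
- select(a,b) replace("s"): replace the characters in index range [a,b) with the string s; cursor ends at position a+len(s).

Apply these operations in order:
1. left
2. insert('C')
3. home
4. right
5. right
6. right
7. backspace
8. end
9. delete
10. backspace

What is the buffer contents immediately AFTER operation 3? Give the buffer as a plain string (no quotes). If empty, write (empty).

After op 1 (left): buf='SLN' cursor=0
After op 2 (insert('C')): buf='CSLN' cursor=1
After op 3 (home): buf='CSLN' cursor=0

Answer: CSLN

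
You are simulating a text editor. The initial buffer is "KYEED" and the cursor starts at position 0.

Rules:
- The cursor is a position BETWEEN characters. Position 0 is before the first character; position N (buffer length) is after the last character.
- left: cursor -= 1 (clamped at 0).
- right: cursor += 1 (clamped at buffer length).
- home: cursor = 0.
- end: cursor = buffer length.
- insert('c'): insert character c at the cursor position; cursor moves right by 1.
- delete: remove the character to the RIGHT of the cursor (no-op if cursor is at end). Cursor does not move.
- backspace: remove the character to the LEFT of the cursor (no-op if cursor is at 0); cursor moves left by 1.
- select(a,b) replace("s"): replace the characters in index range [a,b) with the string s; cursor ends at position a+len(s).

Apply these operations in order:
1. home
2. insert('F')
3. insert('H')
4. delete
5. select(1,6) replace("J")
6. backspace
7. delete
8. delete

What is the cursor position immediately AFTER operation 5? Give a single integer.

After op 1 (home): buf='KYEED' cursor=0
After op 2 (insert('F')): buf='FKYEED' cursor=1
After op 3 (insert('H')): buf='FHKYEED' cursor=2
After op 4 (delete): buf='FHYEED' cursor=2
After op 5 (select(1,6) replace("J")): buf='FJ' cursor=2

Answer: 2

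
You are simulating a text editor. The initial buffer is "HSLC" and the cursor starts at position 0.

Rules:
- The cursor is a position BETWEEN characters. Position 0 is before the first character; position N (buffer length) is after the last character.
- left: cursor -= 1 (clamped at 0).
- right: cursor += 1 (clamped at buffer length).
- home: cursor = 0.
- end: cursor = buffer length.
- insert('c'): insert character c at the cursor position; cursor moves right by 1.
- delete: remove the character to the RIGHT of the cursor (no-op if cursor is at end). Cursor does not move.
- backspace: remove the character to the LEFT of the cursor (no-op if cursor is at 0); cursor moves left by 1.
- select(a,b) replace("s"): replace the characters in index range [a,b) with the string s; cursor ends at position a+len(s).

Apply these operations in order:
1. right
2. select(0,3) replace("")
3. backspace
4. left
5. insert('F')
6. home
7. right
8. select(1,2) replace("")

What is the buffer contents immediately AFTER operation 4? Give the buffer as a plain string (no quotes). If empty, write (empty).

After op 1 (right): buf='HSLC' cursor=1
After op 2 (select(0,3) replace("")): buf='C' cursor=0
After op 3 (backspace): buf='C' cursor=0
After op 4 (left): buf='C' cursor=0

Answer: C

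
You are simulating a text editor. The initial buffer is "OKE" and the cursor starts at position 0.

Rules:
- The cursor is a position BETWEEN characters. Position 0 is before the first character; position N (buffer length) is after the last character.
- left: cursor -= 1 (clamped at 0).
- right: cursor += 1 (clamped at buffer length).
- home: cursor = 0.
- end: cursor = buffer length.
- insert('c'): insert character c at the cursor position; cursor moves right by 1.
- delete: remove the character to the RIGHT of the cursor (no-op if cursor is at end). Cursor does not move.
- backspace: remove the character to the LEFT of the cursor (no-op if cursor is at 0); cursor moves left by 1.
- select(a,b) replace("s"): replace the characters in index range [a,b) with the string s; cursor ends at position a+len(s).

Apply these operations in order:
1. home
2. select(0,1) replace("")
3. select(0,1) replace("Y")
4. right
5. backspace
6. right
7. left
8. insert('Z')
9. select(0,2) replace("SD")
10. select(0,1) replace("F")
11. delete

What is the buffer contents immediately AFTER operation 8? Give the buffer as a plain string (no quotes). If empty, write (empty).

Answer: ZY

Derivation:
After op 1 (home): buf='OKE' cursor=0
After op 2 (select(0,1) replace("")): buf='KE' cursor=0
After op 3 (select(0,1) replace("Y")): buf='YE' cursor=1
After op 4 (right): buf='YE' cursor=2
After op 5 (backspace): buf='Y' cursor=1
After op 6 (right): buf='Y' cursor=1
After op 7 (left): buf='Y' cursor=0
After op 8 (insert('Z')): buf='ZY' cursor=1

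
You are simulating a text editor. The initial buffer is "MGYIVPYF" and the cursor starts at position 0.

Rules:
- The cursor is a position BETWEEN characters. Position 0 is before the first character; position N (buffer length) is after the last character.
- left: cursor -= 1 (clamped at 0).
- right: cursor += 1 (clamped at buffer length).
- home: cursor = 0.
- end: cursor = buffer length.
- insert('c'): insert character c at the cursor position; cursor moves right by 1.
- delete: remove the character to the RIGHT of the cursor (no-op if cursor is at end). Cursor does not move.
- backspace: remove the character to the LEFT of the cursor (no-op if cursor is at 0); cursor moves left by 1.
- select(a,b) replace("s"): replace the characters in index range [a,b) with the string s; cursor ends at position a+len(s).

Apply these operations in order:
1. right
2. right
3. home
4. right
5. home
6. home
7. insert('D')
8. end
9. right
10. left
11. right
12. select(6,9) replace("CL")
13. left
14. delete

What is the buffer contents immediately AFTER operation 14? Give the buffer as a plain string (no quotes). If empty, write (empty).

After op 1 (right): buf='MGYIVPYF' cursor=1
After op 2 (right): buf='MGYIVPYF' cursor=2
After op 3 (home): buf='MGYIVPYF' cursor=0
After op 4 (right): buf='MGYIVPYF' cursor=1
After op 5 (home): buf='MGYIVPYF' cursor=0
After op 6 (home): buf='MGYIVPYF' cursor=0
After op 7 (insert('D')): buf='DMGYIVPYF' cursor=1
After op 8 (end): buf='DMGYIVPYF' cursor=9
After op 9 (right): buf='DMGYIVPYF' cursor=9
After op 10 (left): buf='DMGYIVPYF' cursor=8
After op 11 (right): buf='DMGYIVPYF' cursor=9
After op 12 (select(6,9) replace("CL")): buf='DMGYIVCL' cursor=8
After op 13 (left): buf='DMGYIVCL' cursor=7
After op 14 (delete): buf='DMGYIVC' cursor=7

Answer: DMGYIVC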